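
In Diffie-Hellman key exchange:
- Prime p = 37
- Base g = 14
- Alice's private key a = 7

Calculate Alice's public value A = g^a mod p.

Step 1: A = g^a mod p = 14^7 mod 37.
  14^1 mod 37 = 14
  14^2 mod 37 = (14 * 14) mod 37 = 11
  14^3 mod 37 = (11 * 14) mod 37 = 6
  14^4 mod 37 = (6 * 14) mod 37 = 10
  14^5 mod 37 = (10 * 14) mod 37 = 29
  14^6 mod 37 = (29 * 14) mod 37 = 36
  14^7 mod 37 = (36 * 14) mod 37 = 23
Result: A = 23.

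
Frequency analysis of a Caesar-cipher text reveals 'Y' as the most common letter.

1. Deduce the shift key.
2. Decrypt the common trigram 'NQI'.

Step 1: In English, 'E' is the most frequent letter (12.7%).
Step 2: The most frequent ciphertext letter is 'Y' (position 24).
Step 3: Shift = (24 - 4) mod 26 = 20.
Step 4: Decrypt 'NQI' by shifting back 20:
  N -> T
  Q -> W
  I -> O
Step 5: 'NQI' decrypts to 'TWO'.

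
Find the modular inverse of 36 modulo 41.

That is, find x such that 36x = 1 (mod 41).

Step 1: We need x such that 36 * x = 1 (mod 41).
Step 2: Using the extended Euclidean algorithm or trial:
  36 * 8 = 288 = 7 * 41 + 1.
Step 3: Since 288 mod 41 = 1, the inverse is x = 8.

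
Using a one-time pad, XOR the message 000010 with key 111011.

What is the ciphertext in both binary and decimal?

Step 1: Write out the XOR operation bit by bit:
  Message: 000010
  Key:     111011
  XOR:     111001
Step 2: Convert to decimal: 111001 = 57.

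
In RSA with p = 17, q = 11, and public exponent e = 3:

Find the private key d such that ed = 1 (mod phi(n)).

Step 1: n = 17 * 11 = 187.
Step 2: phi(n) = 16 * 10 = 160.
Step 3: Find d such that 3 * d = 1 (mod 160).
Step 4: d = 3^(-1) mod 160 = 107.
Verification: 3 * 107 = 321 = 2 * 160 + 1.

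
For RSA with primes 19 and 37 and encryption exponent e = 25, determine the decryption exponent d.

Step 1: n = 19 * 37 = 703.
Step 2: phi(n) = 18 * 36 = 648.
Step 3: Find d such that 25 * d = 1 (mod 648).
Step 4: d = 25^(-1) mod 648 = 337.
Verification: 25 * 337 = 8425 = 13 * 648 + 1.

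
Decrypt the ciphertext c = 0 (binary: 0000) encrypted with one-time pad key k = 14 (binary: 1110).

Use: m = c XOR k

Step 1: XOR ciphertext with key:
  Ciphertext: 0000
  Key:        1110
  XOR:        1110
Step 2: Plaintext = 1110 = 14 in decimal.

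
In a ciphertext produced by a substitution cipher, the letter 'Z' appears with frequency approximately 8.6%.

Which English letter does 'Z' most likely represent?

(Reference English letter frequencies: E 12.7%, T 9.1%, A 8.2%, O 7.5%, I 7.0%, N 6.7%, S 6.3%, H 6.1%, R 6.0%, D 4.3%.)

Step 1: The observed frequency is 8.6%.
Step 2: Compare with English frequencies:
  E: 12.7% (difference: 4.1%)
  T: 9.1% (difference: 0.5%)
  A: 8.2% (difference: 0.4%) <-- closest
  O: 7.5% (difference: 1.1%)
  I: 7.0% (difference: 1.6%)
  N: 6.7% (difference: 1.9%)
  S: 6.3% (difference: 2.3%)
  H: 6.1% (difference: 2.5%)
  R: 6.0% (difference: 2.6%)
  D: 4.3% (difference: 4.3%)
Step 3: 'Z' most likely represents 'A' (frequency 8.2%).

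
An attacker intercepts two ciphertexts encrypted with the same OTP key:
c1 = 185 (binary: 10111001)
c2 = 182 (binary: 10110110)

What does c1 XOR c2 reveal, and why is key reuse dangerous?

Step 1: c1 XOR c2 = (m1 XOR k) XOR (m2 XOR k).
Step 2: By XOR associativity/commutativity: = m1 XOR m2 XOR k XOR k = m1 XOR m2.
Step 3: 10111001 XOR 10110110 = 00001111 = 15.
Step 4: The key cancels out! An attacker learns m1 XOR m2 = 15, revealing the relationship between plaintexts.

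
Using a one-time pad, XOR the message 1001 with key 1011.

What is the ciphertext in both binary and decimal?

Step 1: Write out the XOR operation bit by bit:
  Message: 1001
  Key:     1011
  XOR:     0010
Step 2: Convert to decimal: 0010 = 2.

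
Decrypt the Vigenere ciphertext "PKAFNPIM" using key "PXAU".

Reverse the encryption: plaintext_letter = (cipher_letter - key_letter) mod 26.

Step 1: Extend key: PXAUPXAU
Step 2: Decrypt each letter (c - k) mod 26:
  P(15) - P(15) = (15-15) mod 26 = 0 = A
  K(10) - X(23) = (10-23) mod 26 = 13 = N
  A(0) - A(0) = (0-0) mod 26 = 0 = A
  F(5) - U(20) = (5-20) mod 26 = 11 = L
  N(13) - P(15) = (13-15) mod 26 = 24 = Y
  P(15) - X(23) = (15-23) mod 26 = 18 = S
  I(8) - A(0) = (8-0) mod 26 = 8 = I
  M(12) - U(20) = (12-20) mod 26 = 18 = S
Plaintext: ANALYSIS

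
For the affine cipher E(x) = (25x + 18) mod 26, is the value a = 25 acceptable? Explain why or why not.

Step 1: Compute gcd(25, 26).
Step 2: gcd(25, 26) = 1.
Since gcd = 1, 25 is coprime with 26, so it is a valid key.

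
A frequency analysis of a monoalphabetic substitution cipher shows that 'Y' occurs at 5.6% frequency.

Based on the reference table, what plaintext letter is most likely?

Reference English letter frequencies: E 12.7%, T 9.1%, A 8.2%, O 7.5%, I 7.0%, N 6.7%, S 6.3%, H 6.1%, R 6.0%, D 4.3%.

Step 1: The observed frequency is 5.6%.
Step 2: Compare with English frequencies:
  E: 12.7% (difference: 7.1%)
  T: 9.1% (difference: 3.5%)
  A: 8.2% (difference: 2.6%)
  O: 7.5% (difference: 1.9%)
  I: 7.0% (difference: 1.4%)
  N: 6.7% (difference: 1.1%)
  S: 6.3% (difference: 0.7%)
  H: 6.1% (difference: 0.5%)
  R: 6.0% (difference: 0.4%) <-- closest
  D: 4.3% (difference: 1.3%)
Step 3: 'Y' most likely represents 'R' (frequency 6.0%).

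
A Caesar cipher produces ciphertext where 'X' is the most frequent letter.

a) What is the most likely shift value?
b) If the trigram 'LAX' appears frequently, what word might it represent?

Step 1: In English, 'E' is the most frequent letter (12.7%).
Step 2: The most frequent ciphertext letter is 'X' (position 23).
Step 3: Shift = (23 - 4) mod 26 = 19.
Step 4: Decrypt 'LAX' by shifting back 19:
  L -> S
  A -> H
  X -> E
Step 5: 'LAX' decrypts to 'SHE'.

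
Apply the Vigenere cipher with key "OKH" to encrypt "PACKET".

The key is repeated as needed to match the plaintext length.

Step 1: Repeat key to match plaintext length:
  Plaintext: PACKET
  Key:       OKHOKH
Step 2: Encrypt each letter:
  P(15) + O(14) = (15+14) mod 26 = 3 = D
  A(0) + K(10) = (0+10) mod 26 = 10 = K
  C(2) + H(7) = (2+7) mod 26 = 9 = J
  K(10) + O(14) = (10+14) mod 26 = 24 = Y
  E(4) + K(10) = (4+10) mod 26 = 14 = O
  T(19) + H(7) = (19+7) mod 26 = 0 = A
Ciphertext: DKJYOA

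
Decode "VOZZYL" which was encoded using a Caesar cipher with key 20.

Step 1: Reverse the shift by subtracting 20 from each letter position.
  V (position 21) -> position (21-20) mod 26 = 1 -> B
  O (position 14) -> position (14-20) mod 26 = 20 -> U
  Z (position 25) -> position (25-20) mod 26 = 5 -> F
  Z (position 25) -> position (25-20) mod 26 = 5 -> F
  Y (position 24) -> position (24-20) mod 26 = 4 -> E
  L (position 11) -> position (11-20) mod 26 = 17 -> R
Decrypted message: BUFFER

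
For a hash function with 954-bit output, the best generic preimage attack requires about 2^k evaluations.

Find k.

Step 1: The hash has a 954-bit output.
Step 2: Preimage resistance means: given a digest h(x), it should be infeasible to find any input that hashes to it.
With a 954-bit output there are 2^954 possible digests, so a generic brute-force preimage search costs about 2^954 evaluations.
Step 3: Security level = 954 bits.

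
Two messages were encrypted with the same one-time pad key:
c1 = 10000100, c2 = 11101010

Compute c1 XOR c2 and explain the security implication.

Step 1: c1 XOR c2 = (m1 XOR k) XOR (m2 XOR k).
Step 2: By XOR associativity/commutativity: = m1 XOR m2 XOR k XOR k = m1 XOR m2.
Step 3: 10000100 XOR 11101010 = 01101110 = 110.
Step 4: The key cancels out! An attacker learns m1 XOR m2 = 110, revealing the relationship between plaintexts.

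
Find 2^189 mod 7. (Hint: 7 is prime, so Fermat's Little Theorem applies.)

Step 1: Since 7 is prime, by Fermat's Little Theorem: 2^6 = 1 (mod 7).
Step 2: Reduce exponent: 189 mod 6 = 3.
Step 3: So 2^189 = 2^3 (mod 7).
Step 4: 2^3 mod 7 = 1.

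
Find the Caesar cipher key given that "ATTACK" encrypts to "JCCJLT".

Step 1: Compare first letters: A (position 0) -> J (position 9).
Step 2: Shift = (9 - 0) mod 26 = 9.
The shift value is 9.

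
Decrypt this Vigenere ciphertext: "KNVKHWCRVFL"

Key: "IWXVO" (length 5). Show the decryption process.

Step 1: Key 'IWXVO' has length 5. Extended key: IWXVOIWXVOI
Step 2: Decrypt each position:
  K(10) - I(8) = 2 = C
  N(13) - W(22) = 17 = R
  V(21) - X(23) = 24 = Y
  K(10) - V(21) = 15 = P
  H(7) - O(14) = 19 = T
  W(22) - I(8) = 14 = O
  C(2) - W(22) = 6 = G
  R(17) - X(23) = 20 = U
  V(21) - V(21) = 0 = A
  F(5) - O(14) = 17 = R
  L(11) - I(8) = 3 = D
Plaintext: CRYPTOGUARD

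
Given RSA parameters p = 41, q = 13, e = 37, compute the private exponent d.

Step 1: n = 41 * 13 = 533.
Step 2: phi(n) = 40 * 12 = 480.
Step 3: Find d such that 37 * d = 1 (mod 480).
Step 4: d = 37^(-1) mod 480 = 13.
Verification: 37 * 13 = 481 = 1 * 480 + 1.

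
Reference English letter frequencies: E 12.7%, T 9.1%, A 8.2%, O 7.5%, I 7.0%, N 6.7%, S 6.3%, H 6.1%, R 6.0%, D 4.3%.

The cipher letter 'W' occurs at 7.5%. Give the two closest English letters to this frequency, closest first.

Step 1: Observed frequency of 'W' is 7.5%.
Step 2: Compute distances to each reference frequency and sort:
  O (7.5%): difference = 0.0% <-- BEST
  I (7.0%): difference = 0.5% <-- RUNNER-UP
  A (8.2%): difference = 0.7%
  N (6.7%): difference = 0.8%
  S (6.3%): difference = 1.2%
Step 3: Most likely is 'O' (7.5%, diff 0.0%); second most likely is 'I' (7.0%, diff 0.5%).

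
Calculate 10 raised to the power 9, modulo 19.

Step 1: Compute 10^9 mod 19 step by step, reducing modulo 19 at each step.
  10^1 mod 19 = 10
  10^2 mod 19 = (10 * 10) mod 19 = 5
  10^3 mod 19 = (5 * 10) mod 19 = 12
  10^4 mod 19 = (12 * 10) mod 19 = 6
  10^5 mod 19 = (6 * 10) mod 19 = 3
  10^6 mod 19 = (3 * 10) mod 19 = 11
  10^7 mod 19 = (11 * 10) mod 19 = 15
  10^8 mod 19 = (15 * 10) mod 19 = 17
  10^9 mod 19 = (17 * 10) mod 19 = 18
Step 2: Result = 18.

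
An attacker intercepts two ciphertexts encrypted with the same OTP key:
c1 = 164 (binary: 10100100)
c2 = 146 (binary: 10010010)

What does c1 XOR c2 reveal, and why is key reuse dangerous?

Step 1: c1 XOR c2 = (m1 XOR k) XOR (m2 XOR k).
Step 2: By XOR associativity/commutativity: = m1 XOR m2 XOR k XOR k = m1 XOR m2.
Step 3: 10100100 XOR 10010010 = 00110110 = 54.
Step 4: The key cancels out! An attacker learns m1 XOR m2 = 54, revealing the relationship between plaintexts.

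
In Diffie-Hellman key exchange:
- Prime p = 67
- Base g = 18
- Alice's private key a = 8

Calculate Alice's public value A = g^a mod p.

Step 1: A = g^a mod p = 18^8 mod 67.
  18^1 mod 67 = 18
  18^2 mod 67 = (18 * 18) mod 67 = 56
  18^3 mod 67 = (56 * 18) mod 67 = 3
  18^4 mod 67 = (3 * 18) mod 67 = 54
  18^5 mod 67 = (54 * 18) mod 67 = 34
  18^6 mod 67 = (34 * 18) mod 67 = 9
  18^7 mod 67 = (9 * 18) mod 67 = 28
  18^8 mod 67 = (28 * 18) mod 67 = 35
Result: A = 35.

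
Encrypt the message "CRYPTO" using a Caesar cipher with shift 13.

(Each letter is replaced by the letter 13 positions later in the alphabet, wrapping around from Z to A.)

Step 1: For each letter, shift forward by 13 positions (mod 26).
  C (position 2) -> position (2+13) mod 26 = 15 -> P
  R (position 17) -> position (17+13) mod 26 = 4 -> E
  Y (position 24) -> position (24+13) mod 26 = 11 -> L
  P (position 15) -> position (15+13) mod 26 = 2 -> C
  T (position 19) -> position (19+13) mod 26 = 6 -> G
  O (position 14) -> position (14+13) mod 26 = 1 -> B
Result: PELCGB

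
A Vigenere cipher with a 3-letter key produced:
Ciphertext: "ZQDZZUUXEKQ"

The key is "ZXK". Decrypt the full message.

Step 1: Key 'ZXK' has length 3. Extended key: ZXKZXKZXKZX
Step 2: Decrypt each position:
  Z(25) - Z(25) = 0 = A
  Q(16) - X(23) = 19 = T
  D(3) - K(10) = 19 = T
  Z(25) - Z(25) = 0 = A
  Z(25) - X(23) = 2 = C
  U(20) - K(10) = 10 = K
  U(20) - Z(25) = 21 = V
  X(23) - X(23) = 0 = A
  E(4) - K(10) = 20 = U
  K(10) - Z(25) = 11 = L
  Q(16) - X(23) = 19 = T
Plaintext: ATTACKVAULT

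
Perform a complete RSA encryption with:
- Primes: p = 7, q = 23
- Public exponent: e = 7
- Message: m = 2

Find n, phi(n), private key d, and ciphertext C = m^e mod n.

Step 1: n = 7 * 23 = 161.
Step 2: phi(n) = (7-1)(23-1) = 6 * 22 = 132.
Step 3: Find d = 7^(-1) mod 132 = 19.
  Verify: 7 * 19 = 133 = 1 (mod 132).
Step 4: C = 2^7 mod 161 = 128.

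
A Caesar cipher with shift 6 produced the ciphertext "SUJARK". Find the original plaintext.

Step 1: Reverse the shift by subtracting 6 from each letter position.
  S (position 18) -> position (18-6) mod 26 = 12 -> M
  U (position 20) -> position (20-6) mod 26 = 14 -> O
  J (position 9) -> position (9-6) mod 26 = 3 -> D
  A (position 0) -> position (0-6) mod 26 = 20 -> U
  R (position 17) -> position (17-6) mod 26 = 11 -> L
  K (position 10) -> position (10-6) mod 26 = 4 -> E
Decrypted message: MODULE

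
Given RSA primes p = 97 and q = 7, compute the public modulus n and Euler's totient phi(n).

Step 1: n = p * q = 97 * 7 = 679.
Step 2: phi(n) = (p-1)(q-1) = 96 * 6 = 576.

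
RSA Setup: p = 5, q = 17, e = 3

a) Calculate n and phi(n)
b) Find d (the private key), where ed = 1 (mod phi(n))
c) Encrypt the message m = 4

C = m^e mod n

Step 1: n = 5 * 17 = 85.
Step 2: phi(n) = (5-1)(17-1) = 4 * 16 = 64.
Step 3: Find d = 3^(-1) mod 64 = 43.
  Verify: 3 * 43 = 129 = 1 (mod 64).
Step 4: C = 4^3 mod 85 = 64.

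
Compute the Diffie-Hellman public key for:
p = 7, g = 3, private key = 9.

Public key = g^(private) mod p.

Step 1: A = g^a mod p = 3^9 mod 7.
  3^1 mod 7 = 3
  3^2 mod 7 = (3 * 3) mod 7 = 2
  3^3 mod 7 = (2 * 3) mod 7 = 6
  3^4 mod 7 = (6 * 3) mod 7 = 4
  3^5 mod 7 = (4 * 3) mod 7 = 5
  3^6 mod 7 = (5 * 3) mod 7 = 1
  3^7 mod 7 = (1 * 3) mod 7 = 3
  3^8 mod 7 = (3 * 3) mod 7 = 2
  3^9 mod 7 = (2 * 3) mod 7 = 6
Result: A = 6.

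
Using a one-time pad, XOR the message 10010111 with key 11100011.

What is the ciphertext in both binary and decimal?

Step 1: Write out the XOR operation bit by bit:
  Message: 10010111
  Key:     11100011
  XOR:     01110100
Step 2: Convert to decimal: 01110100 = 116.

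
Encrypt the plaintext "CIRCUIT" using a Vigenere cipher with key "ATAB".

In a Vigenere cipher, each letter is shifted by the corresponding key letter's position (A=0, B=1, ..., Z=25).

Step 1: Repeat key to match plaintext length:
  Plaintext: CIRCUIT
  Key:       ATABATA
Step 2: Encrypt each letter:
  C(2) + A(0) = (2+0) mod 26 = 2 = C
  I(8) + T(19) = (8+19) mod 26 = 1 = B
  R(17) + A(0) = (17+0) mod 26 = 17 = R
  C(2) + B(1) = (2+1) mod 26 = 3 = D
  U(20) + A(0) = (20+0) mod 26 = 20 = U
  I(8) + T(19) = (8+19) mod 26 = 1 = B
  T(19) + A(0) = (19+0) mod 26 = 19 = T
Ciphertext: CBRDUBT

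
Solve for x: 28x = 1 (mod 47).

Step 1: We need x such that 28 * x = 1 (mod 47).
Step 2: Using the extended Euclidean algorithm or trial:
  28 * 42 = 1176 = 25 * 47 + 1.
Step 3: Since 1176 mod 47 = 1, the inverse is x = 42.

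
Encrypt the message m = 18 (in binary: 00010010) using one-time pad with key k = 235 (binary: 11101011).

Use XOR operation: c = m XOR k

Step 1: Write out the XOR operation bit by bit:
  Message: 00010010
  Key:     11101011
  XOR:     11111001
Step 2: Convert to decimal: 11111001 = 249.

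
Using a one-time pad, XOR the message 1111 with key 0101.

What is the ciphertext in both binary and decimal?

Step 1: Write out the XOR operation bit by bit:
  Message: 1111
  Key:     0101
  XOR:     1010
Step 2: Convert to decimal: 1010 = 10.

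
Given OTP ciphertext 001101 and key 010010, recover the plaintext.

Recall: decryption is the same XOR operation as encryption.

Step 1: XOR ciphertext with key:
  Ciphertext: 001101
  Key:        010010
  XOR:        011111
Step 2: Plaintext = 011111 = 31 in decimal.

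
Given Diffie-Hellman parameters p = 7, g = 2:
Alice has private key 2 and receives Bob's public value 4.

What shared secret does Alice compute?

Step 1: s = B^a mod p = 4^2 mod 7.
  4^1 mod 7 = 4
  4^2 mod 7 = (4 * 4) mod 7 = 2
Result: shared secret = 2.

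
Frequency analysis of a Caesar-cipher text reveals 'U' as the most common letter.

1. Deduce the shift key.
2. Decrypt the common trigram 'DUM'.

Step 1: In English, 'E' is the most frequent letter (12.7%).
Step 2: The most frequent ciphertext letter is 'U' (position 20).
Step 3: Shift = (20 - 4) mod 26 = 16.
Step 4: Decrypt 'DUM' by shifting back 16:
  D -> N
  U -> E
  M -> W
Step 5: 'DUM' decrypts to 'NEW'.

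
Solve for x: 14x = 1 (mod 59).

Step 1: We need x such that 14 * x = 1 (mod 59).
Step 2: Using the extended Euclidean algorithm or trial:
  14 * 38 = 532 = 9 * 59 + 1.
Step 3: Since 532 mod 59 = 1, the inverse is x = 38.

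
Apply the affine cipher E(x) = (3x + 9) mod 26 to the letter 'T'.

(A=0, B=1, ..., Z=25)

Step 1: Convert 'T' to number: x = 19.
Step 2: E(19) = (3 * 19 + 9) mod 26 = 66 mod 26 = 14.
Step 3: Convert 14 back to letter: O.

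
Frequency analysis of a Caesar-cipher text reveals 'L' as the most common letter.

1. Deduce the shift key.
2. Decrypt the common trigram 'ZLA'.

Step 1: In English, 'E' is the most frequent letter (12.7%).
Step 2: The most frequent ciphertext letter is 'L' (position 11).
Step 3: Shift = (11 - 4) mod 26 = 7.
Step 4: Decrypt 'ZLA' by shifting back 7:
  Z -> S
  L -> E
  A -> T
Step 5: 'ZLA' decrypts to 'SET'.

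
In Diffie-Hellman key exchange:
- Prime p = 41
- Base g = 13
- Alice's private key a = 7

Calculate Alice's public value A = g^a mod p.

Step 1: A = g^a mod p = 13^7 mod 41.
  13^1 mod 41 = 13
  13^2 mod 41 = (13 * 13) mod 41 = 5
  13^3 mod 41 = (5 * 13) mod 41 = 24
  13^4 mod 41 = (24 * 13) mod 41 = 25
  13^5 mod 41 = (25 * 13) mod 41 = 38
  13^6 mod 41 = (38 * 13) mod 41 = 2
  13^7 mod 41 = (2 * 13) mod 41 = 26
Result: A = 26.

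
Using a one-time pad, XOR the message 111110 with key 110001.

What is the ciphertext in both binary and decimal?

Step 1: Write out the XOR operation bit by bit:
  Message: 111110
  Key:     110001
  XOR:     001111
Step 2: Convert to decimal: 001111 = 15.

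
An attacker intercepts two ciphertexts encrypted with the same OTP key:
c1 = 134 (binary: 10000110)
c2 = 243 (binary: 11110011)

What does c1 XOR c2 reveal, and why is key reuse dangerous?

Step 1: c1 XOR c2 = (m1 XOR k) XOR (m2 XOR k).
Step 2: By XOR associativity/commutativity: = m1 XOR m2 XOR k XOR k = m1 XOR m2.
Step 3: 10000110 XOR 11110011 = 01110101 = 117.
Step 4: The key cancels out! An attacker learns m1 XOR m2 = 117, revealing the relationship between plaintexts.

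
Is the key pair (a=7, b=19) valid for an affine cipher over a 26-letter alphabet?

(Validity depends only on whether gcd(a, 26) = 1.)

Step 1: Compute gcd(7, 26).
Step 2: gcd(7, 26) = 1.
Since gcd = 1, 7 is coprime with 26, so it is a valid key.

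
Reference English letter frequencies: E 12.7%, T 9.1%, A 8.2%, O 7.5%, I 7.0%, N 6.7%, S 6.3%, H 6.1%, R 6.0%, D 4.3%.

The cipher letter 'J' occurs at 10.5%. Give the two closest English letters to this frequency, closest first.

Step 1: Observed frequency of 'J' is 10.5%.
Step 2: Compute distances to each reference frequency and sort:
  T (9.1%): difference = 1.4% <-- BEST
  E (12.7%): difference = 2.2% <-- RUNNER-UP
  A (8.2%): difference = 2.3%
  O (7.5%): difference = 3.0%
  I (7.0%): difference = 3.5%
Step 3: Most likely is 'T' (9.1%, diff 1.4%); second most likely is 'E' (12.7%, diff 2.2%).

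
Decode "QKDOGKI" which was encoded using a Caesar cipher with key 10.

Step 1: Reverse the shift by subtracting 10 from each letter position.
  Q (position 16) -> position (16-10) mod 26 = 6 -> G
  K (position 10) -> position (10-10) mod 26 = 0 -> A
  D (position 3) -> position (3-10) mod 26 = 19 -> T
  O (position 14) -> position (14-10) mod 26 = 4 -> E
  G (position 6) -> position (6-10) mod 26 = 22 -> W
  K (position 10) -> position (10-10) mod 26 = 0 -> A
  I (position 8) -> position (8-10) mod 26 = 24 -> Y
Decrypted message: GATEWAY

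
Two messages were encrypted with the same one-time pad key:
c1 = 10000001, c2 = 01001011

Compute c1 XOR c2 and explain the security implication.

Step 1: c1 XOR c2 = (m1 XOR k) XOR (m2 XOR k).
Step 2: By XOR associativity/commutativity: = m1 XOR m2 XOR k XOR k = m1 XOR m2.
Step 3: 10000001 XOR 01001011 = 11001010 = 202.
Step 4: The key cancels out! An attacker learns m1 XOR m2 = 202, revealing the relationship between plaintexts.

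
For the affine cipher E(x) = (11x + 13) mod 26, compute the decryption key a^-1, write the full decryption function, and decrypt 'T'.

Step 1: Find a^-1, the modular inverse of 11 mod 26.
Step 2: We need 11 * a^-1 = 1 (mod 26).
Step 3: 11 * 19 = 209 = 8 * 26 + 1, so a^-1 = 19.
Step 4: D(y) = 19(y - 13) mod 26.
Step 5: Apply to 'T' (y = 19): D(19) = 19 * (19 - 13) mod 26 = 19 * 6 mod 26 = 10 -> 'K'.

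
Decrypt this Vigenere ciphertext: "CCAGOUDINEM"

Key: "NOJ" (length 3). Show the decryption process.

Step 1: Key 'NOJ' has length 3. Extended key: NOJNOJNOJNO
Step 2: Decrypt each position:
  C(2) - N(13) = 15 = P
  C(2) - O(14) = 14 = O
  A(0) - J(9) = 17 = R
  G(6) - N(13) = 19 = T
  O(14) - O(14) = 0 = A
  U(20) - J(9) = 11 = L
  D(3) - N(13) = 16 = Q
  I(8) - O(14) = 20 = U
  N(13) - J(9) = 4 = E
  E(4) - N(13) = 17 = R
  M(12) - O(14) = 24 = Y
Plaintext: PORTALQUERY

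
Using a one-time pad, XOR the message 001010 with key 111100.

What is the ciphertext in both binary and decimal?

Step 1: Write out the XOR operation bit by bit:
  Message: 001010
  Key:     111100
  XOR:     110110
Step 2: Convert to decimal: 110110 = 54.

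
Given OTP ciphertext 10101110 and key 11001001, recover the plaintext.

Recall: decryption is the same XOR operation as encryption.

Step 1: XOR ciphertext with key:
  Ciphertext: 10101110
  Key:        11001001
  XOR:        01100111
Step 2: Plaintext = 01100111 = 103 in decimal.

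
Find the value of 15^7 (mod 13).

Step 1: Compute 15^7 mod 13 step by step, reducing modulo 13 at each step.
  15^1 mod 13 = 2
  15^2 mod 13 = (2 * 15) mod 13 = 4
  15^3 mod 13 = (4 * 15) mod 13 = 8
  15^4 mod 13 = (8 * 15) mod 13 = 3
  15^5 mod 13 = (3 * 15) mod 13 = 6
  15^6 mod 13 = (6 * 15) mod 13 = 12
  15^7 mod 13 = (12 * 15) mod 13 = 11
Step 2: Result = 11.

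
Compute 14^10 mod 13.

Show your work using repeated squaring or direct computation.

Step 1: Compute 14^10 mod 13 step by step, reducing modulo 13 at each step.
  14^1 mod 13 = 1
  14^2 mod 13 = (1 * 14) mod 13 = 1
  14^3 mod 13 = (1 * 14) mod 13 = 1
  14^4 mod 13 = (1 * 14) mod 13 = 1
  14^5 mod 13 = (1 * 14) mod 13 = 1
  14^6 mod 13 = (1 * 14) mod 13 = 1
  14^7 mod 13 = (1 * 14) mod 13 = 1
  14^8 mod 13 = (1 * 14) mod 13 = 1
  14^9 mod 13 = (1 * 14) mod 13 = 1
  14^10 mod 13 = (1 * 14) mod 13 = 1
Step 2: Result = 1.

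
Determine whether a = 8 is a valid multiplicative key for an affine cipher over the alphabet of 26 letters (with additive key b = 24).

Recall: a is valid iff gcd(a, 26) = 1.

Step 1: Compute gcd(8, 26).
Step 2: gcd(8, 26) = 2.
Since gcd = 2 != 1, 8 shares a common factor with 26, so it cannot be used.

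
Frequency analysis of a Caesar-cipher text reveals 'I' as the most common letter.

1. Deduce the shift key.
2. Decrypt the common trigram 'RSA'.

Step 1: In English, 'E' is the most frequent letter (12.7%).
Step 2: The most frequent ciphertext letter is 'I' (position 8).
Step 3: Shift = (8 - 4) mod 26 = 4.
Step 4: Decrypt 'RSA' by shifting back 4:
  R -> N
  S -> O
  A -> W
Step 5: 'RSA' decrypts to 'NOW'.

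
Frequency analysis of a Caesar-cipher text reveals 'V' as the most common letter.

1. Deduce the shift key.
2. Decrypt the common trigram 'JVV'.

Step 1: In English, 'E' is the most frequent letter (12.7%).
Step 2: The most frequent ciphertext letter is 'V' (position 21).
Step 3: Shift = (21 - 4) mod 26 = 17.
Step 4: Decrypt 'JVV' by shifting back 17:
  J -> S
  V -> E
  V -> E
Step 5: 'JVV' decrypts to 'SEE'.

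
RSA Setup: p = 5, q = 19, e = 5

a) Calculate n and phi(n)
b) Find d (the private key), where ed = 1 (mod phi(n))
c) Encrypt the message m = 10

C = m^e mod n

Step 1: n = 5 * 19 = 95.
Step 2: phi(n) = (5-1)(19-1) = 4 * 18 = 72.
Step 3: Find d = 5^(-1) mod 72 = 29.
  Verify: 5 * 29 = 145 = 1 (mod 72).
Step 4: C = 10^5 mod 95 = 60.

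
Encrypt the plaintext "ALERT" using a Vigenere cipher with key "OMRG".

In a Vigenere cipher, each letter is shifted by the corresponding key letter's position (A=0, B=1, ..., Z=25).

Step 1: Repeat key to match plaintext length:
  Plaintext: ALERT
  Key:       OMRGO
Step 2: Encrypt each letter:
  A(0) + O(14) = (0+14) mod 26 = 14 = O
  L(11) + M(12) = (11+12) mod 26 = 23 = X
  E(4) + R(17) = (4+17) mod 26 = 21 = V
  R(17) + G(6) = (17+6) mod 26 = 23 = X
  T(19) + O(14) = (19+14) mod 26 = 7 = H
Ciphertext: OXVXH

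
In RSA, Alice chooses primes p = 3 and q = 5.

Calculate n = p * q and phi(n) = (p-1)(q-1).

Step 1: n = p * q = 3 * 5 = 15.
Step 2: phi(n) = (p-1)(q-1) = 2 * 4 = 8.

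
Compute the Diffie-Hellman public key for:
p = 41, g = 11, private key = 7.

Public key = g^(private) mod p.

Step 1: A = g^a mod p = 11^7 mod 41.
  11^1 mod 41 = 11
  11^2 mod 41 = (11 * 11) mod 41 = 39
  11^3 mod 41 = (39 * 11) mod 41 = 19
  11^4 mod 41 = (19 * 11) mod 41 = 4
  11^5 mod 41 = (4 * 11) mod 41 = 3
  11^6 mod 41 = (3 * 11) mod 41 = 33
  11^7 mod 41 = (33 * 11) mod 41 = 35
Result: A = 35.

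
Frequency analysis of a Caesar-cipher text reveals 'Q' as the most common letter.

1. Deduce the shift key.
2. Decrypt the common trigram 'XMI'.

Step 1: In English, 'E' is the most frequent letter (12.7%).
Step 2: The most frequent ciphertext letter is 'Q' (position 16).
Step 3: Shift = (16 - 4) mod 26 = 12.
Step 4: Decrypt 'XMI' by shifting back 12:
  X -> L
  M -> A
  I -> W
Step 5: 'XMI' decrypts to 'LAW'.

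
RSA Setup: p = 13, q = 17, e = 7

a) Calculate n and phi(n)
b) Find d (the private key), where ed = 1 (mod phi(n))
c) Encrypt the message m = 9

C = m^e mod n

Step 1: n = 13 * 17 = 221.
Step 2: phi(n) = (13-1)(17-1) = 12 * 16 = 192.
Step 3: Find d = 7^(-1) mod 192 = 55.
  Verify: 7 * 55 = 385 = 1 (mod 192).
Step 4: C = 9^7 mod 221 = 87.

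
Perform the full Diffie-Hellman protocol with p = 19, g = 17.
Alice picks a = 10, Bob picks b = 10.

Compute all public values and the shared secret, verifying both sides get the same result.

Step 1: A = g^a mod p = 17^10 mod 19 = 17.
Step 2: B = g^b mod p = 17^10 mod 19 = 17.
Step 3: Alice computes s = B^a mod p = 17^10 mod 19 = 17.
Step 4: Bob computes s = A^b mod p = 17^10 mod 19 = 17.
Both sides agree: shared secret = 17.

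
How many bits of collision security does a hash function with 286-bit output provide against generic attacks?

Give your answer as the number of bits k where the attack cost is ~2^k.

Step 1: The hash has a 286-bit output.
Step 2: Collision resistance means it should be infeasible to find any x != y with h(x) = h(y).
By the birthday bound, a generic collision search succeeds after about sqrt(2^286) = 2^(286/2) = 2^143 evaluations.
Step 3: Security level = 143 bits.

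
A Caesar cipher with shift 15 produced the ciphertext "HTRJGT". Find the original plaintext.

Step 1: Reverse the shift by subtracting 15 from each letter position.
  H (position 7) -> position (7-15) mod 26 = 18 -> S
  T (position 19) -> position (19-15) mod 26 = 4 -> E
  R (position 17) -> position (17-15) mod 26 = 2 -> C
  J (position 9) -> position (9-15) mod 26 = 20 -> U
  G (position 6) -> position (6-15) mod 26 = 17 -> R
  T (position 19) -> position (19-15) mod 26 = 4 -> E
Decrypted message: SECURE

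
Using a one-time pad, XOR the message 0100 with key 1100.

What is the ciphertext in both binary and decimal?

Step 1: Write out the XOR operation bit by bit:
  Message: 0100
  Key:     1100
  XOR:     1000
Step 2: Convert to decimal: 1000 = 8.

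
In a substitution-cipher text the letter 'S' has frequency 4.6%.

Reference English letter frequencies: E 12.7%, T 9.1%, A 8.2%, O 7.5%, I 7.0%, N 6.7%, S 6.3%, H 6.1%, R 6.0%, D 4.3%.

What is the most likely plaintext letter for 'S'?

Step 1: The observed frequency is 4.6%.
Step 2: Compare with English frequencies:
  E: 12.7% (difference: 8.1%)
  T: 9.1% (difference: 4.5%)
  A: 8.2% (difference: 3.6%)
  O: 7.5% (difference: 2.9%)
  I: 7.0% (difference: 2.4%)
  N: 6.7% (difference: 2.1%)
  S: 6.3% (difference: 1.7%)
  H: 6.1% (difference: 1.5%)
  R: 6.0% (difference: 1.4%)
  D: 4.3% (difference: 0.3%) <-- closest
Step 3: 'S' most likely represents 'D' (frequency 4.3%).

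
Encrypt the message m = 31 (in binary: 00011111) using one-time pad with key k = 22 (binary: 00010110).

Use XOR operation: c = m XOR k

Step 1: Write out the XOR operation bit by bit:
  Message: 00011111
  Key:     00010110
  XOR:     00001001
Step 2: Convert to decimal: 00001001 = 9.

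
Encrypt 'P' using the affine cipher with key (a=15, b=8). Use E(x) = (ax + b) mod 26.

Step 1: Convert 'P' to number: x = 15.
Step 2: E(15) = (15 * 15 + 8) mod 26 = 233 mod 26 = 25.
Step 3: Convert 25 back to letter: Z.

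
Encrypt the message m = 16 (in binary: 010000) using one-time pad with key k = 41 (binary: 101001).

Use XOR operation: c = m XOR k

Step 1: Write out the XOR operation bit by bit:
  Message: 010000
  Key:     101001
  XOR:     111001
Step 2: Convert to decimal: 111001 = 57.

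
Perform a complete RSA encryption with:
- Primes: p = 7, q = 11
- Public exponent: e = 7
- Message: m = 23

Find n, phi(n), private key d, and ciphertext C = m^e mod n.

Step 1: n = 7 * 11 = 77.
Step 2: phi(n) = (7-1)(11-1) = 6 * 10 = 60.
Step 3: Find d = 7^(-1) mod 60 = 43.
  Verify: 7 * 43 = 301 = 1 (mod 60).
Step 4: C = 23^7 mod 77 = 23.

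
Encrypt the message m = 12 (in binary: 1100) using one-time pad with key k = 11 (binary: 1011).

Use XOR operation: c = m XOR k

Step 1: Write out the XOR operation bit by bit:
  Message: 1100
  Key:     1011
  XOR:     0111
Step 2: Convert to decimal: 0111 = 7.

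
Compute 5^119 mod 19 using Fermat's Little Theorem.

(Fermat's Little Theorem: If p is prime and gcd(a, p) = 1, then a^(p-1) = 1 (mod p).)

Step 1: Since 19 is prime, by Fermat's Little Theorem: 5^18 = 1 (mod 19).
Step 2: Reduce exponent: 119 mod 18 = 11.
Step 3: So 5^119 = 5^11 (mod 19).
Step 4: 5^11 mod 19 = 6.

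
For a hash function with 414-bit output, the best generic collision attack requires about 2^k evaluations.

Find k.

Step 1: The hash has a 414-bit output.
Step 2: Collision resistance means it should be infeasible to find any x != y with h(x) = h(y).
By the birthday bound, a generic collision search succeeds after about sqrt(2^414) = 2^(414/2) = 2^207 evaluations.
Step 3: Security level = 207 bits.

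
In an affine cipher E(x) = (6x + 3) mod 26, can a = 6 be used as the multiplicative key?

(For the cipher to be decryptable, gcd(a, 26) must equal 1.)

Step 1: Compute gcd(6, 26).
Step 2: gcd(6, 26) = 2.
Since gcd = 2 != 1, 6 shares a common factor with 26, so it cannot be used.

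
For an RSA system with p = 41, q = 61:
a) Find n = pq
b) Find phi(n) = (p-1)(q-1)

Step 1: n = p * q = 41 * 61 = 2501.
Step 2: phi(n) = (p-1)(q-1) = 40 * 60 = 2400.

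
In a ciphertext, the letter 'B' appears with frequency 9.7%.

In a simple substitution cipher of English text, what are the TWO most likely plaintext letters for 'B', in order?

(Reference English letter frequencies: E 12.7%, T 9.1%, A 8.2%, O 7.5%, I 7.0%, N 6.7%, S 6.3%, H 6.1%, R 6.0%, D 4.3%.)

Step 1: Observed frequency of 'B' is 9.7%.
Step 2: Compute distances to each reference frequency and sort:
  T (9.1%): difference = 0.6% <-- BEST
  A (8.2%): difference = 1.5% <-- RUNNER-UP
  O (7.5%): difference = 2.2%
  I (7.0%): difference = 2.7%
  N (6.7%): difference = 3.0%
Step 3: Most likely is 'T' (9.1%, diff 0.6%); second most likely is 'A' (8.2%, diff 1.5%).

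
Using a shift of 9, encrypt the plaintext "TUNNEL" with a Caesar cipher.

Step 1: For each letter, shift forward by 9 positions (mod 26).
  T (position 19) -> position (19+9) mod 26 = 2 -> C
  U (position 20) -> position (20+9) mod 26 = 3 -> D
  N (position 13) -> position (13+9) mod 26 = 22 -> W
  N (position 13) -> position (13+9) mod 26 = 22 -> W
  E (position 4) -> position (4+9) mod 26 = 13 -> N
  L (position 11) -> position (11+9) mod 26 = 20 -> U
Result: CDWWNU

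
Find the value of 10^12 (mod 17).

Step 1: Compute 10^12 mod 17 step by step, reducing modulo 17 at each step.
  10^1 mod 17 = 10
  10^2 mod 17 = (10 * 10) mod 17 = 15
  10^3 mod 17 = (15 * 10) mod 17 = 14
  10^4 mod 17 = (14 * 10) mod 17 = 4
  10^5 mod 17 = (4 * 10) mod 17 = 6
  10^6 mod 17 = (6 * 10) mod 17 = 9
  10^7 mod 17 = (9 * 10) mod 17 = 5
  10^8 mod 17 = (5 * 10) mod 17 = 16
  10^9 mod 17 = (16 * 10) mod 17 = 7
  10^10 mod 17 = (7 * 10) mod 17 = 2
  10^11 mod 17 = (2 * 10) mod 17 = 3
  10^12 mod 17 = (3 * 10) mod 17 = 13
Step 2: Result = 13.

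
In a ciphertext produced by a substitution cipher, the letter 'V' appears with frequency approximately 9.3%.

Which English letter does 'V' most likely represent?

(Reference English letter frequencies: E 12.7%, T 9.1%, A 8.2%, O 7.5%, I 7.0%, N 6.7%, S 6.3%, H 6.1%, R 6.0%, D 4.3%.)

Step 1: The observed frequency is 9.3%.
Step 2: Compare with English frequencies:
  E: 12.7% (difference: 3.4%)
  T: 9.1% (difference: 0.2%) <-- closest
  A: 8.2% (difference: 1.1%)
  O: 7.5% (difference: 1.8%)
  I: 7.0% (difference: 2.3%)
  N: 6.7% (difference: 2.6%)
  S: 6.3% (difference: 3.0%)
  H: 6.1% (difference: 3.2%)
  R: 6.0% (difference: 3.3%)
  D: 4.3% (difference: 5.0%)
Step 3: 'V' most likely represents 'T' (frequency 9.1%).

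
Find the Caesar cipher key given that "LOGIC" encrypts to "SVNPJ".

Step 1: Compare first letters: L (position 11) -> S (position 18).
Step 2: Shift = (18 - 11) mod 26 = 7.
The shift value is 7.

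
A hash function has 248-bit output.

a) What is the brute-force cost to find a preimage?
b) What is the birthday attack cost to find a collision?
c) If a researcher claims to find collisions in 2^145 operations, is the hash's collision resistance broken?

Step 1: Preimage resistance requires brute-force of 2^248 operations.
Step 2: Collision resistance (birthday bound) = 2^(248/2) = 2^124.
Step 3: The claimed attack costs 2^145 operations.
Step 4: Since 2^145 >= 2^124, the claimed attack is no faster than the generic birthday attack, so this does not break collision resistance.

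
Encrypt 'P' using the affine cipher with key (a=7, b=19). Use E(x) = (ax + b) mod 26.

Step 1: Convert 'P' to number: x = 15.
Step 2: E(15) = (7 * 15 + 19) mod 26 = 124 mod 26 = 20.
Step 3: Convert 20 back to letter: U.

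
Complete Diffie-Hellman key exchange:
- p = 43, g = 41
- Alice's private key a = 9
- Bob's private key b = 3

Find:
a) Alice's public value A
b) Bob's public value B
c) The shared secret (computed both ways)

Step 1: A = g^a mod p = 41^9 mod 43 = 4.
Step 2: B = g^b mod p = 41^3 mod 43 = 35.
Step 3: Alice computes s = B^a mod p = 35^9 mod 43 = 21.
Step 4: Bob computes s = A^b mod p = 4^3 mod 43 = 21.
Both sides agree: shared secret = 21.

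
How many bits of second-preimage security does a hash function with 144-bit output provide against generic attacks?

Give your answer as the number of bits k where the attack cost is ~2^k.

Step 1: The hash has a 144-bit output.
Step 2: Second-preimage resistance means: given a specific input x, it should be infeasible to find a different y with h(y) = h(x).
With a 144-bit output, a generic search for a second preimage costs about 2^144 evaluations (each trial matches the fixed target with probability 2^-144).
Step 3: Security level = 144 bits.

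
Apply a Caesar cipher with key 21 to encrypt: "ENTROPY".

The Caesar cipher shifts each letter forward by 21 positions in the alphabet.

Step 1: For each letter, shift forward by 21 positions (mod 26).
  E (position 4) -> position (4+21) mod 26 = 25 -> Z
  N (position 13) -> position (13+21) mod 26 = 8 -> I
  T (position 19) -> position (19+21) mod 26 = 14 -> O
  R (position 17) -> position (17+21) mod 26 = 12 -> M
  O (position 14) -> position (14+21) mod 26 = 9 -> J
  P (position 15) -> position (15+21) mod 26 = 10 -> K
  Y (position 24) -> position (24+21) mod 26 = 19 -> T
Result: ZIOMJKT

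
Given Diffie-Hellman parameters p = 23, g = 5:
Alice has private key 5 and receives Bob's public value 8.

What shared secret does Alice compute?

Step 1: s = B^a mod p = 8^5 mod 23.
  8^1 mod 23 = 8
  8^2 mod 23 = (8 * 8) mod 23 = 18
  8^3 mod 23 = (18 * 8) mod 23 = 6
  8^4 mod 23 = (6 * 8) mod 23 = 2
  8^5 mod 23 = (2 * 8) mod 23 = 16
Result: shared secret = 16.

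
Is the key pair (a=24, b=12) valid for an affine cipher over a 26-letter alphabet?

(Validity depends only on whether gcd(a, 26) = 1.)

Step 1: Compute gcd(24, 26).
Step 2: gcd(24, 26) = 2.
Since gcd = 2 != 1, 24 shares a common factor with 26, so it cannot be used.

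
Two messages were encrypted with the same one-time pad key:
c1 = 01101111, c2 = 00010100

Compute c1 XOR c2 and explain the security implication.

Step 1: c1 XOR c2 = (m1 XOR k) XOR (m2 XOR k).
Step 2: By XOR associativity/commutativity: = m1 XOR m2 XOR k XOR k = m1 XOR m2.
Step 3: 01101111 XOR 00010100 = 01111011 = 123.
Step 4: The key cancels out! An attacker learns m1 XOR m2 = 123, revealing the relationship between plaintexts.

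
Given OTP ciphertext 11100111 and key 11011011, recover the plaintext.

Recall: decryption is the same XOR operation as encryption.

Step 1: XOR ciphertext with key:
  Ciphertext: 11100111
  Key:        11011011
  XOR:        00111100
Step 2: Plaintext = 00111100 = 60 in decimal.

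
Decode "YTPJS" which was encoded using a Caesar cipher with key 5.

Step 1: Reverse the shift by subtracting 5 from each letter position.
  Y (position 24) -> position (24-5) mod 26 = 19 -> T
  T (position 19) -> position (19-5) mod 26 = 14 -> O
  P (position 15) -> position (15-5) mod 26 = 10 -> K
  J (position 9) -> position (9-5) mod 26 = 4 -> E
  S (position 18) -> position (18-5) mod 26 = 13 -> N
Decrypted message: TOKEN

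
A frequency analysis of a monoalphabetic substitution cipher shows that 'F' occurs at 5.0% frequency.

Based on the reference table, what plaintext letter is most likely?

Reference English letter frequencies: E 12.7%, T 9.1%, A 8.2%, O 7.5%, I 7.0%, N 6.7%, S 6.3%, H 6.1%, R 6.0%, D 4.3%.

Step 1: The observed frequency is 5.0%.
Step 2: Compare with English frequencies:
  E: 12.7% (difference: 7.7%)
  T: 9.1% (difference: 4.1%)
  A: 8.2% (difference: 3.2%)
  O: 7.5% (difference: 2.5%)
  I: 7.0% (difference: 2.0%)
  N: 6.7% (difference: 1.7%)
  S: 6.3% (difference: 1.3%)
  H: 6.1% (difference: 1.1%)
  R: 6.0% (difference: 1.0%)
  D: 4.3% (difference: 0.7%) <-- closest
Step 3: 'F' most likely represents 'D' (frequency 4.3%).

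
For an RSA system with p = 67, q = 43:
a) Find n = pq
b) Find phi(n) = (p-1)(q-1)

Step 1: n = p * q = 67 * 43 = 2881.
Step 2: phi(n) = (p-1)(q-1) = 66 * 42 = 2772.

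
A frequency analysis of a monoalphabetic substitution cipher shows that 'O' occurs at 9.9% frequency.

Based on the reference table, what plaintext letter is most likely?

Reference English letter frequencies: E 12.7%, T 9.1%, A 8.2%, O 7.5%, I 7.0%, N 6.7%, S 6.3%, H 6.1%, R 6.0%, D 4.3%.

Step 1: The observed frequency is 9.9%.
Step 2: Compare with English frequencies:
  E: 12.7% (difference: 2.8%)
  T: 9.1% (difference: 0.8%) <-- closest
  A: 8.2% (difference: 1.7%)
  O: 7.5% (difference: 2.4%)
  I: 7.0% (difference: 2.9%)
  N: 6.7% (difference: 3.2%)
  S: 6.3% (difference: 3.6%)
  H: 6.1% (difference: 3.8%)
  R: 6.0% (difference: 3.9%)
  D: 4.3% (difference: 5.6%)
Step 3: 'O' most likely represents 'T' (frequency 9.1%).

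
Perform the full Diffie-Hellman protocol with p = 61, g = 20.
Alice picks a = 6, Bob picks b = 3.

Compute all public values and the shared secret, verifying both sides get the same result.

Step 1: A = g^a mod p = 20^6 mod 61 = 20.
Step 2: B = g^b mod p = 20^3 mod 61 = 9.
Step 3: Alice computes s = B^a mod p = 9^6 mod 61 = 9.
Step 4: Bob computes s = A^b mod p = 20^3 mod 61 = 9.
Both sides agree: shared secret = 9.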